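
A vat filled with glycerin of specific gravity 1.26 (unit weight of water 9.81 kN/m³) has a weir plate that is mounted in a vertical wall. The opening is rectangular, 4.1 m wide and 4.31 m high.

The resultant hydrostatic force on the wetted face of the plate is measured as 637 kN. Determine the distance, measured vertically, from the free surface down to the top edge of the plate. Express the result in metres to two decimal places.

γ = 1.26 × 9.81 = 12.3606 kN/m³.
A = 4.1 × 4.31 = 17.671 m².
From F = γ·h_c·A, the centroid depth is h_c = 637/(12.3606 × 17.671) = 2.91634 m.
The centroid lies 4.31/2 = 2.155 m below the top edge, so the top edge sits at h_top = 2.91634 − 2.155 = 0.76134 m below the surface.

d_top ≈ 0.76 m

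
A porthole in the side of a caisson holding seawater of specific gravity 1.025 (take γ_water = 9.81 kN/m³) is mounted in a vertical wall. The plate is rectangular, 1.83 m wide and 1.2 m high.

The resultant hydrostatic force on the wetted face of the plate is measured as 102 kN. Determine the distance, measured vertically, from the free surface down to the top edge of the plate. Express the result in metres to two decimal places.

γ = 1.025 × 9.81 = 10.05525 kN/m³.
A = 1.83 × 1.2 = 2.196 m².
From F = γ·h_c·A, the centroid depth is h_c = 102/(10.05525 × 2.196) = 4.61929 m.
The centroid lies 1.2/2 = 0.6 m below the top edge, so the top edge sits at h_top = 4.61929 − 0.6 = 4.01929 m below the surface.

d_top ≈ 4.02 m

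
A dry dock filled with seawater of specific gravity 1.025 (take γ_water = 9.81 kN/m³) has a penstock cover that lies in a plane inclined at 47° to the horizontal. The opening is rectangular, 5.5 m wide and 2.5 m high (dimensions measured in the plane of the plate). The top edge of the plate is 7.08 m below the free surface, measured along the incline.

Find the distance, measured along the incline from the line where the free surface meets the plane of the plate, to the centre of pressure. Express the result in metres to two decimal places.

y_p = 8.39 m

γ = 1.025 × 9.81 = 10.05525 kN/m³.
Let θ = 47° be the plate's angle to the horizontal; measure y along the incline from where the plane meets the free surface. Vertical depth h = y·sinθ with sinθ = 0.731354.
The centroid lies 2.5/2 = 1.25 m below the top edge, so y_c = 7.08 + 1.25 = 8.33 m and h_c = 8.33 × 0.731354 = 6.09218 m.
A = 5.5 × 2.5 = 13.75 m².
Resultant F = γ·h_c·A = 10.05525 × 6.09218 × 13.75 = 842.303 kN.
I_c = b·h³/12 = 5.5 × 2.5³/12 = 7.16146 m⁴.
Centre of pressure: y_p = y_c + I_c/(y_c·A) = 8.33 + 7.16146/(8.33 × 13.75) = 8.33 + 0.062525 = 8.39253 m along the plane.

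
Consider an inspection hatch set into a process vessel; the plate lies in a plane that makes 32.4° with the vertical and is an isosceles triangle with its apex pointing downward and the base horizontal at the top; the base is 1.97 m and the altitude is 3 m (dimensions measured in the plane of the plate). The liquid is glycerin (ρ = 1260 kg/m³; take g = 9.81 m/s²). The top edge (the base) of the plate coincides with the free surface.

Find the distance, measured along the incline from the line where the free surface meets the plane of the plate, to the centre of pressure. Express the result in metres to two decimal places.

γ = ρg = 1260 × 9.81 / 1000 = 12.3606 kN/m³.
The plate makes 32.4° with the vertical, i.e. θ = 90° − 32.4° = 57.6° to the horizontal. Measuring y along the incline from the free-surface line, vertical depth h = y·sinθ with sinθ = 0.844328.
With the apex down, the centroid sits h/3 = 3/3 = 1 m below the base (the top edge), so y_c = 1 m and h_c = 1 × 0.844328 = 0.844328 m.
A = ½ × 1.97 × 3 = 2.955 m².
Resultant F = γ·h_c·A = 12.3606 × 0.844328 × 2.955 = 30.8396 kN.
I_c = b·h³/36 = 1.97 × 3³/36 = 1.4775 m⁴.
Centre of pressure: y_p = y_c + I_c/(y_c·A) = 1 + 1.4775/(1 × 2.955) = 1 + 0.5 = 1.5 m along the plane.

y_p = 1.50 m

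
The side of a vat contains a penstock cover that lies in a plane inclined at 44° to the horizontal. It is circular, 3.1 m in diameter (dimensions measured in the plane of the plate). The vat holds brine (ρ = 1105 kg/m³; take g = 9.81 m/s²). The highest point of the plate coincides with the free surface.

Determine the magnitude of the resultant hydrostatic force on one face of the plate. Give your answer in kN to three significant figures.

γ = ρg = 1105 × 9.81 / 1000 = 10.84005 kN/m³.
Let θ = 44° be the plate's angle to the horizontal; measure y along the incline from where the plane meets the free surface. Vertical depth h = y·sinθ with sinθ = 0.694658.
The centroid is at the centre, 1.55 m below the top of the plate, so y_c = 1.55 m and h_c = 1.55 × 0.694658 = 1.07672 m.
A = π(1.55)² = 7.54768 m².
Resultant F = γ·h_c·A = 10.84005 × 1.07672 × 7.54768 = 88.0942 kN.

F ≈ 88.1 kN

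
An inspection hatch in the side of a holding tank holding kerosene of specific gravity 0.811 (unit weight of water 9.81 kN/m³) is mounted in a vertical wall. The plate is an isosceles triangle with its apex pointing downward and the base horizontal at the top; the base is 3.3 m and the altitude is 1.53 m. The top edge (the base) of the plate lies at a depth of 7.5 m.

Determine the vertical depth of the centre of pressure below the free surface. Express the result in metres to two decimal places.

γ = 0.811 × 9.81 = 7.95591 kN/m³.
With the apex down, the centroid sits h/3 = 1.53/3 = 0.51 m below the base (the top edge), so the centroid depth is h_c = 7.5 + 0.51 = 8.01 m.
A = ½ × 3.3 × 1.53 = 2.5245 m².
Resultant F = γ·h_c·A = 7.95591 × 8.01 × 2.5245 = 160.878 kN.
I_c = b·h³/36 = 3.3 × 1.53³/36 = 0.328311 m⁴.
Centre of pressure: y_p = y_c + I_c/(y_c·A) = 8.01 + 0.328311/(8.01 × 2.5245) = 8.01 + 0.0162359 = 8.02624 m along the plane.

h_p = 8.03 m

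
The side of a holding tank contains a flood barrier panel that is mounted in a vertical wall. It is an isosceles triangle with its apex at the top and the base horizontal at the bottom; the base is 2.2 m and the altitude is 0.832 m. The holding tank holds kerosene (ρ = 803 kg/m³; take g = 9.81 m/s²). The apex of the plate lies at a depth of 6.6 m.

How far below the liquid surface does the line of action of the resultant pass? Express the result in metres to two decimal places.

h_p = 7.16 m

γ = ρg = 803 × 9.81 / 1000 = 7.87743 kN/m³.
With the apex up, the centroid sits 2h/3 = 2 × 0.832/3 = 0.554667 m below the apex, so the centroid depth is h_c = 6.6 + 0.554667 = 7.15467 m.
A = ½ × 2.2 × 0.832 = 0.9152 m².
Resultant F = γ·h_c·A = 7.87743 × 7.15467 × 0.9152 = 51.581 kN.
I_c = b·h³/36 = 2.2 × 0.832³/36 = 0.0351957 m⁴.
Centre of pressure: y_p = y_c + I_c/(y_c·A) = 7.15467 + 0.0351957/(7.15467 × 0.9152) = 7.15467 + 0.00537507 = 7.16005 m along the plane.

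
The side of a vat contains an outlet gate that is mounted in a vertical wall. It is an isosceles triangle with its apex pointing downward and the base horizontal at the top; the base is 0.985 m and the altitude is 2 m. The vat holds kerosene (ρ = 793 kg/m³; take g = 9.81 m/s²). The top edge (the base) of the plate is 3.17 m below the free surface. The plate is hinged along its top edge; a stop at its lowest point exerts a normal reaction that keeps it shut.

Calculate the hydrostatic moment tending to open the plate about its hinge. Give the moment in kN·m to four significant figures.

γ = ρg = 793 × 9.81 / 1000 = 7.77933 kN/m³.
With the apex down, the centroid sits h/3 = 2/3 = 0.666667 m below the base (the top edge), so the centroid depth is h_c = 3.17 + 0.666667 = 3.83667 m.
A = ½ × 0.985 × 2 = 0.985 m².
Resultant F = γ·h_c·A = 7.77933 × 3.83667 × 0.985 = 29.399 kN.
I_c = b·h³/36 = 0.985 × 2³/36 = 0.218889 m⁴.
Centre of pressure: y_p = y_c + I_c/(y_c·A) = 3.83667 + 0.218889/(3.83667 × 0.985) = 3.83667 + 0.0579206 = 3.89459 m along the plane.
The resultant acts 0.666667 + 0.0579206 = 0.724588 m (along the plate) below the hinge at the top edge, so the moment about the hinge is M = F × 0.724588 = 29.399 × 0.724588 = 21.3022 kN·m.

M ≈ 21.30 kN·m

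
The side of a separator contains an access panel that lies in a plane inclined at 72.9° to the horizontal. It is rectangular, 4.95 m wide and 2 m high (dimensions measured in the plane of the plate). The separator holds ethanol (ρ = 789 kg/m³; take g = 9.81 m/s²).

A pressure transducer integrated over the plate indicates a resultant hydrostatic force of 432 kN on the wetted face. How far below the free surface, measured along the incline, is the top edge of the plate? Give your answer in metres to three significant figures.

y_top ≈ 4.90 m

γ = ρg = 789 × 9.81 / 1000 = 7.74009 kN/m³.
A = 4.95 × 2 = 9.9 m².
From F = γ·h_c·A, the centroid depth is h_c = 432/(7.74009 × 9.9) = 5.63771 m.
Let θ = 72.9° be the plate's angle to the horizontal; measure y along the incline from where the plane meets the free surface. Vertical depth h = y·sinθ with sinθ = 0.955793.
Along the incline, y_c = h_c/sinθ = 5.63771/0.955793 = 5.89846 m.
The centroid lies 2/2 = 1 m below the top edge, so the top edge sits at y_top = 5.89846 − 1 = 4.89846 m along the incline.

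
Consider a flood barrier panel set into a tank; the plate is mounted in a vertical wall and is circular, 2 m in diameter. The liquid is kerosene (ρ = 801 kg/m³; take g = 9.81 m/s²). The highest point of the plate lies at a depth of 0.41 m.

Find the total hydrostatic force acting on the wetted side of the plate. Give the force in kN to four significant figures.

γ = ρg = 801 × 9.81 / 1000 = 7.85781 kN/m³.
The centroid is at the centre, 1 m below the top of the plate, so the centroid depth is h_c = 0.41 + 1 = 1.41 m.
A = π(1)² = 3.14159 m².
Resultant F = γ·h_c·A = 7.85781 × 1.41 × 3.14159 = 34.8073 kN.

F ≈ 34.81 kN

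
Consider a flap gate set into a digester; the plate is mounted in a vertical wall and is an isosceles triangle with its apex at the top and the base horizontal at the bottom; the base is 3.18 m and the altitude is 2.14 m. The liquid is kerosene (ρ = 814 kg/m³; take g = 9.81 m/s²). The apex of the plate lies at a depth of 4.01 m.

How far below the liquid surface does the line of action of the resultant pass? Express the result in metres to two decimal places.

h_p = 5.48 m

γ = ρg = 814 × 9.81 / 1000 = 7.98534 kN/m³.
With the apex up, the centroid sits 2h/3 = 2 × 2.14/3 = 1.42667 m below the apex, so the centroid depth is h_c = 4.01 + 1.42667 = 5.43667 m.
A = ½ × 3.18 × 2.14 = 3.4026 m².
Resultant F = γ·h_c·A = 7.98534 × 5.43667 × 3.4026 = 147.719 kN.
I_c = b·h³/36 = 3.18 × 2.14³/36 = 0.865697 m⁴.
Centre of pressure: y_p = y_c + I_c/(y_c·A) = 5.43667 + 0.865697/(5.43667 × 3.4026) = 5.43667 + 0.0467974 = 5.48347 m along the plane.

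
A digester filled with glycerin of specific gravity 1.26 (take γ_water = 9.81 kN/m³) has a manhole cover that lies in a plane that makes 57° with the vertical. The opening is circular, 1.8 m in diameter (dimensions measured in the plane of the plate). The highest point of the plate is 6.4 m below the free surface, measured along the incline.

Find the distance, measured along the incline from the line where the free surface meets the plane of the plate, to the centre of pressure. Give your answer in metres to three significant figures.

y_p = 7.33 m

γ = 1.26 × 9.81 = 12.3606 kN/m³.
The plate makes 57° with the vertical, i.e. θ = 90° − 57° = 33° to the horizontal. Measuring y along the incline from the free-surface line, vertical depth h = y·sinθ with sinθ = 0.544639.
The centroid is at the centre, 0.9 m below the top of the plate, so y_c = 6.4 + 0.9 = 7.3 m and h_c = 7.3 × 0.544639 = 3.97586 m.
A = π(0.9)² = 2.54469 m².
Resultant F = γ·h_c·A = 12.3606 × 3.97586 × 2.54469 = 125.056 kN.
I_c = πr⁴/4 = π × 0.9⁴/4 = 0.5153 m⁴.
Centre of pressure: y_p = y_c + I_c/(y_c·A) = 7.3 + 0.5153/(7.3 × 2.54469) = 7.3 + 0.0277397 = 7.32774 m along the plane.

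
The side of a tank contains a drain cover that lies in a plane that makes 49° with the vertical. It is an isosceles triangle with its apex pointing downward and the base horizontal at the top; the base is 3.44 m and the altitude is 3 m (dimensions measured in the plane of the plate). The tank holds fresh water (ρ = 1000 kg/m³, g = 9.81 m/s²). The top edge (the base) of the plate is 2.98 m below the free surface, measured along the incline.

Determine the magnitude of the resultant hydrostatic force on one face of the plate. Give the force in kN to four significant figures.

γ = ρg = 1000 × 9.81 = 9810 N/m³ = 9.81 kN/m³.
The plate makes 49° with the vertical, i.e. θ = 90° − 49° = 41° to the horizontal. Measuring y along the incline from the free-surface line, vertical depth h = y·sinθ with sinθ = 0.656059.
With the apex down, the centroid sits h/3 = 3/3 = 1 m below the base (the top edge), so y_c = 2.98 + 1 = 3.98 m and h_c = 3.98 × 0.656059 = 2.61111 m.
A = ½ × 3.44 × 3 = 5.16 m².
Resultant F = γ·h_c·A = 9.81 × 2.61111 × 5.16 = 132.173 kN.

F ≈ 132.2 kN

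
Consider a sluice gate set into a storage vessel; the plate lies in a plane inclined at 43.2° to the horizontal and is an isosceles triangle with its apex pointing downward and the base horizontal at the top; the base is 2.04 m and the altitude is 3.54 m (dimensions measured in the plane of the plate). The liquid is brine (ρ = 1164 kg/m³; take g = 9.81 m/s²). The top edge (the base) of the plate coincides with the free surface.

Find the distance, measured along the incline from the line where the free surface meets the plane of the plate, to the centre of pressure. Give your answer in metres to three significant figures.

y_p = 1.77 m

γ = ρg = 1164 × 9.81 / 1000 = 11.41884 kN/m³.
Let θ = 43.2° be the plate's angle to the horizontal; measure y along the incline from where the plane meets the free surface. Vertical depth h = y·sinθ with sinθ = 0.684547.
With the apex down, the centroid sits h/3 = 3.54/3 = 1.18 m below the base (the top edge), so y_c = 1.18 m and h_c = 1.18 × 0.684547 = 0.807765 m.
A = ½ × 2.04 × 3.54 = 3.6108 m².
Resultant F = γ·h_c·A = 11.41884 × 0.807765 × 3.6108 = 33.3051 kN.
I_c = b·h³/36 = 2.04 × 3.54³/36 = 2.51384 m⁴.
Centre of pressure: y_p = y_c + I_c/(y_c·A) = 1.18 + 2.51384/(1.18 × 3.6108) = 1.18 + 0.59 = 1.77 m along the plane.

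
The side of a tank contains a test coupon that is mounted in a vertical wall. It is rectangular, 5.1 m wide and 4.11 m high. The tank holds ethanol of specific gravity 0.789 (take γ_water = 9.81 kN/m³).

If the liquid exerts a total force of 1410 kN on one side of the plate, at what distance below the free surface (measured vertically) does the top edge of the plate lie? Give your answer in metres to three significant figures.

d_top ≈ 6.64 m

γ = 0.789 × 9.81 = 7.74009 kN/m³.
A = 5.1 × 4.11 = 20.961 m².
From F = γ·h_c·A, the centroid depth is h_c = 1410/(7.74009 × 20.961) = 8.69083 m.
The centroid lies 4.11/2 = 2.055 m below the top edge, so the top edge sits at h_top = 8.69083 − 2.055 = 6.63583 m below the surface.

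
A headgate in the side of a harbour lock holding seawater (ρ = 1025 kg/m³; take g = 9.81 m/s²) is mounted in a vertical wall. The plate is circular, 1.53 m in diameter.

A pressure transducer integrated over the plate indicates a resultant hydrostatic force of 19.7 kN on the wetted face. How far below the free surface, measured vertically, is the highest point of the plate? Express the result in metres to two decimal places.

γ = ρg = 1025 × 9.81 / 1000 = 10.05525 kN/m³.
A = π(0.765)² = 1.83854 m².
From F = γ·h_c·A, the centroid depth is h_c = 19.7/(10.05525 × 1.83854) = 1.06561 m.
The centroid is at the centre, 0.765 m below the top of the plate, so the highest point sits at h_top = 1.06561 − 0.765 = 0.30061 m below the surface.

d_top ≈ 0.30 m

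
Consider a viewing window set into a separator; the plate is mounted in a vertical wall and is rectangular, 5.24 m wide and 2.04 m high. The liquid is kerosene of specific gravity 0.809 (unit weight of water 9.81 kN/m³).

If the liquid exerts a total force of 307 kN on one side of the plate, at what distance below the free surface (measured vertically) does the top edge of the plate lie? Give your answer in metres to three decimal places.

γ = 0.809 × 9.81 = 7.93629 kN/m³.
A = 5.24 × 2.04 = 10.6896 m².
From F = γ·h_c·A, the centroid depth is h_c = 307/(7.93629 × 10.6896) = 3.61876 m.
The centroid lies 2.04/2 = 1.02 m below the top edge, so the top edge sits at h_top = 3.61876 − 1.02 = 2.59876 m below the surface.

d_top ≈ 2.599 m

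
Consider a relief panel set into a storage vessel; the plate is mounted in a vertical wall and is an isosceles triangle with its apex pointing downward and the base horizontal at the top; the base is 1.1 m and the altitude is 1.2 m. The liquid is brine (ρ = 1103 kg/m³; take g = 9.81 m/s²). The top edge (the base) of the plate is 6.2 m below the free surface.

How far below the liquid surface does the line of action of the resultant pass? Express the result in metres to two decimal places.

γ = ρg = 1103 × 9.81 / 1000 = 10.82043 kN/m³.
With the apex down, the centroid sits h/3 = 1.2/3 = 0.4 m below the base (the top edge), so the centroid depth is h_c = 6.2 + 0.4 = 6.6 m.
A = ½ × 1.1 × 1.2 = 0.66 m².
Resultant F = γ·h_c·A = 10.82043 × 6.6 × 0.66 = 47.1338 kN.
I_c = b·h³/36 = 1.1 × 1.2³/36 = 0.0528 m⁴.
Centre of pressure: y_p = y_c + I_c/(y_c·A) = 6.6 + 0.0528/(6.6 × 0.66) = 6.6 + 0.0121212 = 6.61212 m along the plane.

h_p = 6.61 m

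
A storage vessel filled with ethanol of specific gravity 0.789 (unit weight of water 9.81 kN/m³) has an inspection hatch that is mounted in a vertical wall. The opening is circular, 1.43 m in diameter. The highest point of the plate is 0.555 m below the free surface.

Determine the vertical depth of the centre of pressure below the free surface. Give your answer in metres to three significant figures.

γ = 0.789 × 9.81 = 7.74009 kN/m³.
The centroid is at the centre, 0.715 m below the top of the plate, so the centroid depth is h_c = 0.555 + 0.715 = 1.27 m.
A = π(0.715)² = 1.60606 m².
Resultant F = γ·h_c·A = 7.74009 × 1.27 × 1.60606 = 15.7874 kN.
I_c = πr⁴/4 = π × 0.715⁴/4 = 0.205265 m⁴.
Centre of pressure: y_p = y_c + I_c/(y_c·A) = 1.27 + 0.205265/(1.27 × 1.60606) = 1.27 + 0.100635 = 1.37064 m along the plane.

h_p = 1.37 m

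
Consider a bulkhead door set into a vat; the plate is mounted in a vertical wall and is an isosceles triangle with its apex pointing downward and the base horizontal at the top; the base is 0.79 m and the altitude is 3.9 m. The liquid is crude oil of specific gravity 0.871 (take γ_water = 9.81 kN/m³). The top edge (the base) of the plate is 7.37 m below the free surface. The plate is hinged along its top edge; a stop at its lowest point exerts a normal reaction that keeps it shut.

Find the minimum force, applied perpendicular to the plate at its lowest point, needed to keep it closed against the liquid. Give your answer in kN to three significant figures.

P ≈ 40.9 kN

γ = 0.871 × 9.81 = 8.54451 kN/m³.
With the apex down, the centroid sits h/3 = 3.9/3 = 1.3 m below the base (the top edge), so the centroid depth is h_c = 7.37 + 1.3 = 8.67 m.
A = ½ × 0.79 × 3.9 = 1.5405 m².
Resultant F = γ·h_c·A = 8.54451 × 8.67 × 1.5405 = 114.122 kN.
I_c = b·h³/36 = 0.79 × 3.9³/36 = 1.30172 m⁴.
Centre of pressure: y_p = y_c + I_c/(y_c·A) = 8.67 + 1.30172/(8.67 × 1.5405) = 8.67 + 0.0974623 = 8.76746 m along the plane.
The resultant acts 1.3 + 0.0974623 = 1.39746 m (along the plate) below the hinge at the top edge, so the moment about the hinge is M = F × 1.39746 = 114.122 × 1.39746 = 159.481 kN·m.
A normal force at the bottom, 3.9 m from the hinge, must supply this moment: P = 159.481/3.9 = 40.8926 kN.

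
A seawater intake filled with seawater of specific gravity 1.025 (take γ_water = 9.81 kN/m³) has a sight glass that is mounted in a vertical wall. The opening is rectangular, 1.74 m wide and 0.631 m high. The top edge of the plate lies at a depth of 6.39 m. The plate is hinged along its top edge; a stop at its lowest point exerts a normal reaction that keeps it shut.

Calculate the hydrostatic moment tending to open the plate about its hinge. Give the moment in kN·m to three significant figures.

M ≈ 23.7 kN·m

γ = 1.025 × 9.81 = 10.05525 kN/m³.
The centroid lies 0.631/2 = 0.3155 m below the top edge, so the centroid depth is h_c = 6.39 + 0.3155 = 6.7055 m.
A = 1.74 × 0.631 = 1.09794 m².
Resultant F = γ·h_c·A = 10.05525 × 6.7055 × 1.09794 = 74.0291 kN.
I_c = b·h³/12 = 1.74 × 0.631³/12 = 0.0364297 m⁴.
Centre of pressure: y_p = y_c + I_c/(y_c·A) = 6.7055 + 0.0364297/(6.7055 × 1.09794) = 6.7055 + 0.00494818 = 6.71045 m along the plane.
The resultant acts 0.3155 + 0.00494818 = 0.320448 m (along the plate) below the hinge at the top edge, so the moment about the hinge is M = F × 0.320448 = 74.0291 × 0.320448 = 23.7225 kN·m.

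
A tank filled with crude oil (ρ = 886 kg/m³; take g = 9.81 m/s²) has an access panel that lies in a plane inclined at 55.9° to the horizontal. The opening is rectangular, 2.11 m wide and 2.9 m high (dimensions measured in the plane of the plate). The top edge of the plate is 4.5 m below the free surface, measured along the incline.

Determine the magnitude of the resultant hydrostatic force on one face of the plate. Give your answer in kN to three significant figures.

γ = ρg = 886 × 9.81 / 1000 = 8.69166 kN/m³.
Let θ = 55.9° be the plate's angle to the horizontal; measure y along the incline from where the plane meets the free surface. Vertical depth h = y·sinθ with sinθ = 0.828060.
The centroid lies 2.9/2 = 1.45 m below the top edge, so y_c = 4.5 + 1.45 = 5.95 m and h_c = 5.95 × 0.828060 = 4.92696 m.
A = 2.11 × 2.9 = 6.119 m².
Resultant F = γ·h_c·A = 8.69166 × 4.92696 × 6.119 = 262.037 kN.

F ≈ 262 kN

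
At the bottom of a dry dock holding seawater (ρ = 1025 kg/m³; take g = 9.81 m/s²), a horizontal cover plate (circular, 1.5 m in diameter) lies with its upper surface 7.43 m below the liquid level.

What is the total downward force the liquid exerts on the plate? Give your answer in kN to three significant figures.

F ≈ 132 kN

γ = ρg = 1025 × 9.81 / 1000 = 10.05525 kN/m³.
The plate is horizontal, so pressure is uniform at p = γ·h = 10.05525 × 7.43 = 74.7105 kN/m².
A = π(0.75)² = 1.76715 m².
F = p·A = 74.7105 × 1.76715 = 132.025 kN.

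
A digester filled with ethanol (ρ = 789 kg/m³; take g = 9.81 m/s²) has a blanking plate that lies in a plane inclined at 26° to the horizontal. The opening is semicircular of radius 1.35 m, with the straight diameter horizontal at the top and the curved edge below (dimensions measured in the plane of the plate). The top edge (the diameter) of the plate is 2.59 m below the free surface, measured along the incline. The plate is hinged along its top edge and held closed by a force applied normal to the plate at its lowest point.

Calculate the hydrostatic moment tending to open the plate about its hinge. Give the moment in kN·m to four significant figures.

M ≈ 18.84 kN·m

γ = ρg = 789 × 9.81 / 1000 = 7.74009 kN/m³.
Let θ = 26° be the plate's angle to the horizontal; measure y along the incline from where the plane meets the free surface. Vertical depth h = y·sinθ with sinθ = 0.438371.
The centroid of a semicircle lies 4r/(3π) = 0.572958 m from the diameter, here below the top edge, so y_c = 2.59 + 0.572958 = 3.16296 m and h_c = 3.16296 × 0.438371 = 1.38655 m.
A = πr²/2 = π × 1.35²/2 = 2.86278 m².
Resultant F = γ·h_c·A = 7.74009 × 1.38655 × 2.86278 = 30.7234 kN.
I_c = (π/8 − 8/(9π))·r⁴ = 0.109757 × 1.35⁴ = 0.364559 m⁴.
Centre of pressure: y_p = y_c + I_c/(y_c·A) = 3.16296 + 0.364559/(3.16296 × 2.86278) = 3.16296 + 0.0402611 = 3.20322 m along the plane.
The resultant acts 0.572958 + 0.0402611 = 0.613219 m (along the plate) below the hinge at the top edge, so the moment about the hinge is M = F × 0.613219 = 30.7234 × 0.613219 = 18.8402 kN·m.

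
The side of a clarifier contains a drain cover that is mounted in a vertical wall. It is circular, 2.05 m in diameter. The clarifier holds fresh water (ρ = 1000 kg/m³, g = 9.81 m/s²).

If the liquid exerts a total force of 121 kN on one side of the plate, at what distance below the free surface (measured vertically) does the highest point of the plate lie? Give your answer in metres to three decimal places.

γ = ρg = 1000 × 9.81 = 9810 N/m³ = 9.81 kN/m³.
A = π(1.025)² = 3.30064 m².
From F = γ·h_c·A, the centroid depth is h_c = 121/(9.81 × 3.30064) = 3.73696 m.
The centroid is at the centre, 1.025 m below the top of the plate, so the highest point sits at h_top = 3.73696 − 1.025 = 2.71196 m below the surface.

d_top ≈ 2.712 m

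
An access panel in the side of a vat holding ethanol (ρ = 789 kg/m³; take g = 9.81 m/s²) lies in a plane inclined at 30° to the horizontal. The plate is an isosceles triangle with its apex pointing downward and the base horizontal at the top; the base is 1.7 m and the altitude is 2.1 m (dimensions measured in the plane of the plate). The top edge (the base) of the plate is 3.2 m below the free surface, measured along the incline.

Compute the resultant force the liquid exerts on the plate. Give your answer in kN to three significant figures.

F ≈ 26.9 kN

γ = ρg = 789 × 9.81 / 1000 = 7.74009 kN/m³.
Let θ = 30° be the plate's angle to the horizontal; measure y along the incline from where the plane meets the free surface. Vertical depth h = y·sinθ with sinθ = 0.500000.
With the apex down, the centroid sits h/3 = 2.1/3 = 0.7 m below the base (the top edge), so y_c = 3.2 + 0.7 = 3.9 m and h_c = 3.9 × 0.500000 = 1.95 m.
A = ½ × 1.7 × 2.1 = 1.785 m².
Resultant F = γ·h_c·A = 7.74009 × 1.95 × 1.785 = 26.9413 kN.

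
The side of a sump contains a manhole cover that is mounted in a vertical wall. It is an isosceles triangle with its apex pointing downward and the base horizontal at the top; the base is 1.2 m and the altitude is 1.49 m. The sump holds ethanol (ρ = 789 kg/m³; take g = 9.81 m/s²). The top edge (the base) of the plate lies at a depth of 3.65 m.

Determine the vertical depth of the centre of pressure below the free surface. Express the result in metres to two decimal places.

h_p = 4.18 m

γ = ρg = 789 × 9.81 / 1000 = 7.74009 kN/m³.
With the apex down, the centroid sits h/3 = 1.49/3 = 0.496667 m below the base (the top edge), so the centroid depth is h_c = 3.65 + 0.496667 = 4.14667 m.
A = ½ × 1.2 × 1.49 = 0.894 m².
Resultant F = γ·h_c·A = 7.74009 × 4.14667 × 0.894 = 28.6935 kN.
I_c = b·h³/36 = 1.2 × 1.49³/36 = 0.110265 m⁴.
Centre of pressure: y_p = y_c + I_c/(y_c·A) = 4.14667 + 0.110265/(4.14667 × 0.894) = 4.14667 + 0.0297441 = 4.17641 m along the plane.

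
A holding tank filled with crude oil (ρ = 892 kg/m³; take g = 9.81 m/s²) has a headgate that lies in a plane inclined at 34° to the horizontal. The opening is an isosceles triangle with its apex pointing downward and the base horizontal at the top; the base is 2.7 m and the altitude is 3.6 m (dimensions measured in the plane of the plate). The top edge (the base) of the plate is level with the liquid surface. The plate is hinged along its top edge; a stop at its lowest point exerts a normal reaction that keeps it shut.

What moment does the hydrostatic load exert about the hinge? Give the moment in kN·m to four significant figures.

γ = ρg = 892 × 9.81 / 1000 = 8.75052 kN/m³.
Let θ = 34° be the plate's angle to the horizontal; measure y along the incline from where the plane meets the free surface. Vertical depth h = y·sinθ with sinθ = 0.559193.
With the apex down, the centroid sits h/3 = 3.6/3 = 1.2 m below the base (the top edge), so y_c = 1.2 m and h_c = 1.2 × 0.559193 = 0.671032 m.
A = ½ × 2.7 × 3.6 = 4.86 m².
Resultant F = γ·h_c·A = 8.75052 × 0.671032 × 4.86 = 28.5373 kN.
I_c = b·h³/36 = 2.7 × 3.6³/36 = 3.4992 m⁴.
Centre of pressure: y_p = y_c + I_c/(y_c·A) = 1.2 + 3.4992/(1.2 × 4.86) = 1.2 + 0.6 = 1.8 m along the plane.
The resultant acts 1.2 + 0.6 = 1.8 m (along the plate) below the hinge at the top edge, so the moment about the hinge is M = F × 1.8 = 28.5373 × 1.8 = 51.3671 kN·m.

M ≈ 51.37 kN·m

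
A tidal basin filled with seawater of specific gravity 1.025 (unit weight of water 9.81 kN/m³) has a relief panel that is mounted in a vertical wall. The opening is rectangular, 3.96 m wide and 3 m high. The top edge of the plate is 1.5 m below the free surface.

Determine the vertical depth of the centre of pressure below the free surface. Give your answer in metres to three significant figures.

h_p = 3.25 m

γ = 1.025 × 9.81 = 10.05525 kN/m³.
The centroid lies 3/2 = 1.5 m below the top edge, so the centroid depth is h_c = 1.5 + 1.5 = 3 m.
A = 3.96 × 3 = 11.88 m².
Resultant F = γ·h_c·A = 10.05525 × 3 × 11.88 = 358.369 kN.
I_c = b·h³/12 = 3.96 × 3³/12 = 8.91 m⁴.
Centre of pressure: y_p = y_c + I_c/(y_c·A) = 3 + 8.91/(3 × 11.88) = 3 + 0.25 = 3.25 m along the plane.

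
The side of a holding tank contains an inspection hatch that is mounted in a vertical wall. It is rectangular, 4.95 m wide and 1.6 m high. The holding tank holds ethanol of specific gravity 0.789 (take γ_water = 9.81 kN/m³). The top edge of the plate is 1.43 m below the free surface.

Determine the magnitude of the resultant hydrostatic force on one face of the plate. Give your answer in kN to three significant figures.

F ≈ 137 kN

γ = 0.789 × 9.81 = 7.74009 kN/m³.
The centroid lies 1.6/2 = 0.8 m below the top edge, so the centroid depth is h_c = 1.43 + 0.8 = 2.23 m.
A = 4.95 × 1.6 = 7.92 m².
Resultant F = γ·h_c·A = 7.74009 × 2.23 × 7.92 = 136.702 kN.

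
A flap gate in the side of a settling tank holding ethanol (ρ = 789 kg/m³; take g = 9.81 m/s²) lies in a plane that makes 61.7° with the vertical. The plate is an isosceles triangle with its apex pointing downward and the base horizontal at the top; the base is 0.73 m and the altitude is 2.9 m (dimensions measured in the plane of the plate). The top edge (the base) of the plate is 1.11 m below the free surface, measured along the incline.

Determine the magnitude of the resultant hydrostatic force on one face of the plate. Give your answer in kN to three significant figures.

γ = ρg = 789 × 9.81 / 1000 = 7.74009 kN/m³.
The plate makes 61.7° with the vertical, i.e. θ = 90° − 61.7° = 28.3° to the horizontal. Measuring y along the incline from the free-surface line, vertical depth h = y·sinθ with sinθ = 0.474088.
With the apex down, the centroid sits h/3 = 2.9/3 = 0.966667 m below the base (the top edge), so y_c = 1.11 + 0.966667 = 2.07667 m and h_c = 2.07667 × 0.474088 = 0.984524 m.
A = ½ × 0.73 × 2.9 = 1.0585 m².
Resultant F = γ·h_c·A = 7.74009 × 0.984524 × 1.0585 = 8.06609 kN.

F ≈ 8.07 kN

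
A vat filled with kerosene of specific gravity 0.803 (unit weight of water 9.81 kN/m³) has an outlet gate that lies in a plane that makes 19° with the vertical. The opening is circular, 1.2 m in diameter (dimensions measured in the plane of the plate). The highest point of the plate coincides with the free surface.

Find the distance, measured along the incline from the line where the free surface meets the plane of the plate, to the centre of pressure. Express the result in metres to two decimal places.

y_p = 0.75 m

γ = 0.803 × 9.81 = 7.87743 kN/m³.
The plate makes 19° with the vertical, i.e. θ = 90° − 19° = 71° to the horizontal. Measuring y along the incline from the free-surface line, vertical depth h = y·sinθ with sinθ = 0.945519.
The centroid is at the centre, 0.6 m below the top of the plate, so y_c = 0.6 m and h_c = 0.6 × 0.945519 = 0.567311 m.
A = π(0.6)² = 1.13097 m².
Resultant F = γ·h_c·A = 7.87743 × 0.567311 × 1.13097 = 5.05425 kN.
I_c = πr⁴/4 = π × 0.6⁴/4 = 0.101788 m⁴.
Centre of pressure: y_p = y_c + I_c/(y_c·A) = 0.6 + 0.101788/(0.6 × 1.13097) = 0.6 + 0.150001 = 0.750001 m along the plane.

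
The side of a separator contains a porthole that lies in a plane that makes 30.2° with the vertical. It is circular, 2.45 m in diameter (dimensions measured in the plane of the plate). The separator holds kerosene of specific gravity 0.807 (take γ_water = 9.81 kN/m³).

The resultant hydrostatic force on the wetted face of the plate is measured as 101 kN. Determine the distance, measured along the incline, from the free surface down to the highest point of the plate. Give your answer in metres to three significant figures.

y_top ≈ 1.91 m

γ = 0.807 × 9.81 = 7.91667 kN/m³.
A = π(1.225)² = 4.71435 m².
From F = γ·h_c·A, the centroid depth is h_c = 101/(7.91667 × 4.71435) = 2.70618 m.
The plate makes 30.2° with the vertical, i.e. θ = 90° − 30.2° = 59.8° to the horizontal. Measuring y along the incline from the free-surface line, vertical depth h = y·sinθ with sinθ = 0.864275.
Along the incline, y_c = h_c/sinθ = 2.70618/0.864275 = 3.13116 m.
The centroid is at the centre, 1.225 m below the top of the plate, so the highest point sits at y_top = 3.13116 − 1.225 = 1.90616 m along the incline.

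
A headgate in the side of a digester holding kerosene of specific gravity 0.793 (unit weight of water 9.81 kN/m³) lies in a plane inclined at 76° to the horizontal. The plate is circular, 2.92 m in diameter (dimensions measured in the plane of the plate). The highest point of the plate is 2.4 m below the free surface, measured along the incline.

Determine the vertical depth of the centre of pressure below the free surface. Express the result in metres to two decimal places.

γ = 0.793 × 9.81 = 7.77933 kN/m³.
Let θ = 76° be the plate's angle to the horizontal; measure y along the incline from where the plane meets the free surface. Vertical depth h = y·sinθ with sinθ = 0.970296.
The centroid is at the centre, 1.46 m below the top of the plate, so y_c = 2.4 + 1.46 = 3.86 m and h_c = 3.86 × 0.970296 = 3.74534 m.
A = π(1.46)² = 6.69662 m².
Resultant F = γ·h_c·A = 7.77933 × 3.74534 × 6.69662 = 195.114 kN.
I_c = πr⁴/4 = π × 1.46⁴/4 = 3.56863 m⁴.
Centre of pressure: y_p = y_c + I_c/(y_c·A) = 3.86 + 3.56863/(3.86 × 6.69662) = 3.86 + 0.138057 = 3.99806 m along the plane.
Vertically, h_p = y_p·sinθ = 3.99806 × 0.970296 = 3.8793 m.

h_p = 3.88 m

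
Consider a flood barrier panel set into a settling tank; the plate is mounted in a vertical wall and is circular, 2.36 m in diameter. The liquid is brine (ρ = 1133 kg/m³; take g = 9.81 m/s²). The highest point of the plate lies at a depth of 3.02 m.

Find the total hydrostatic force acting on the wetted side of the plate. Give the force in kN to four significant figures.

γ = ρg = 1133 × 9.81 / 1000 = 11.11473 kN/m³.
The centroid is at the centre, 1.18 m below the top of the plate, so the centroid depth is h_c = 3.02 + 1.18 = 4.2 m.
A = π(1.18)² = 4.37435 m².
Resultant F = γ·h_c·A = 11.11473 × 4.2 × 4.37435 = 204.203 kN.

F ≈ 204.2 kN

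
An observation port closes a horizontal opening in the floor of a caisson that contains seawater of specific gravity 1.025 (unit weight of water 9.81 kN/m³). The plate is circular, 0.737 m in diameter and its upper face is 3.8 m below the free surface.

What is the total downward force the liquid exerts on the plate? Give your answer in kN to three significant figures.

F ≈ 16.3 kN

γ = 1.025 × 9.81 = 10.05525 kN/m³.
The plate is horizontal, so pressure is uniform at p = γ·h = 10.05525 × 3.8 = 38.2099 kN/m².
A = π(0.3685)² = 0.426604 m².
F = p·A = 38.2099 × 0.426604 = 16.3005 kN.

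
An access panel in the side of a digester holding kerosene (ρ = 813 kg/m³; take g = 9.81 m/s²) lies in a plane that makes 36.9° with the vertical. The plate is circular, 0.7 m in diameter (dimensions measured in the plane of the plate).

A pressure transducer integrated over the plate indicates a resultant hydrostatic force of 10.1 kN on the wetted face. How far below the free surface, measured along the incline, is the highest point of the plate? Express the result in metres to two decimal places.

y_top ≈ 3.76 m

γ = ρg = 813 × 9.81 / 1000 = 7.97553 kN/m³.
A = π(0.35)² = 0.384845 m².
From F = γ·h_c·A, the centroid depth is h_c = 10.1/(7.97553 × 0.384845) = 3.29061 m.
The plate makes 36.9° with the vertical, i.e. θ = 90° − 36.9° = 53.1° to the horizontal. Measuring y along the incline from the free-surface line, vertical depth h = y·sinθ with sinθ = 0.799685.
Along the incline, y_c = h_c/sinθ = 3.29061/0.799685 = 4.11488 m.
The centroid is at the centre, 0.35 m below the top of the plate, so the highest point sits at y_top = 4.11488 − 0.35 = 3.76488 m along the incline.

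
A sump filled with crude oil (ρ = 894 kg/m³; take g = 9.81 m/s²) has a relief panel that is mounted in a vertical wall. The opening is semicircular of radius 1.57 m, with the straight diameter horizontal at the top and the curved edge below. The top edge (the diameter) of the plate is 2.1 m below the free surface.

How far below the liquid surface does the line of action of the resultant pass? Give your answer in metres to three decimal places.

γ = ρg = 894 × 9.81 / 1000 = 8.77014 kN/m³.
The centroid of a semicircle lies 4r/(3π) = 0.666329 m from the diameter, here below the top edge, so the centroid depth is h_c = 2.1 + 0.666329 = 2.76633 m.
A = πr²/2 = π × 1.57²/2 = 3.87186 m².
Resultant F = γ·h_c·A = 8.77014 × 2.76633 × 3.87186 = 93.9356 kN.
I_c = (π/8 − 8/(9π))·r⁴ = 0.109757 × 1.57⁴ = 0.666854 m⁴.
Centre of pressure: y_p = y_c + I_c/(y_c·A) = 2.76633 + 0.666854/(2.76633 × 3.87186) = 2.76633 + 0.0622597 = 2.82859 m along the plane.

h_p = 2.829 m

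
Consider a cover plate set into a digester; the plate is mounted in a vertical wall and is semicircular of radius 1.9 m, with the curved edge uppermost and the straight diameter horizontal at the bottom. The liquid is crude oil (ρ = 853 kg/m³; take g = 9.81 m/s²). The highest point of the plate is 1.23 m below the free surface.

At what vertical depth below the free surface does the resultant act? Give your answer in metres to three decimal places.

h_p = 2.432 m

γ = ρg = 853 × 9.81 / 1000 = 8.36793 kN/m³.
The centroid lies 4r/(3π) = 0.806385 m above the diameter, so r − 4r/(3π) = 1.9 − 0.806385 = 1.09361 m below the topmost point, so the centroid depth is h_c = 1.23 + 1.09361 = 2.32361 m.
A = πr²/2 = π × 1.9²/2 = 5.67057 m².
Resultant F = γ·h_c·A = 8.36793 × 2.32361 × 5.67057 = 110.257 kN.
I_c = (π/8 − 8/(9π))·r⁴ = 0.109757 × 1.9⁴ = 1.43036 m⁴.
Centre of pressure: y_p = y_c + I_c/(y_c·A) = 2.32361 + 1.43036/(2.32361 × 5.67057) = 2.32361 + 0.108556 = 2.43217 m along the plane.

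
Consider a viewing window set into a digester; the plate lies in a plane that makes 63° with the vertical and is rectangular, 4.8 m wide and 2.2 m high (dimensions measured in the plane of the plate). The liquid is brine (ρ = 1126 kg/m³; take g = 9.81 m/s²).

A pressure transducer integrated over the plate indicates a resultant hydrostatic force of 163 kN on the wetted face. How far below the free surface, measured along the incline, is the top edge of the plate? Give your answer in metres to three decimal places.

γ = ρg = 1126 × 9.81 / 1000 = 11.04606 kN/m³.
A = 4.8 × 2.2 = 10.56 m².
From F = γ·h_c·A, the centroid depth is h_c = 163/(11.04606 × 10.56) = 1.39739 m.
The plate makes 63° with the vertical, i.e. θ = 90° − 63° = 27° to the horizontal. Measuring y along the incline from the free-surface line, vertical depth h = y·sinθ with sinθ = 0.453990.
Along the incline, y_c = h_c/sinθ = 1.39739/0.453990 = 3.07802 m.
The centroid lies 2.2/2 = 1.1 m below the top edge, so the top edge sits at y_top = 3.07802 − 1.1 = 1.97802 m along the incline.

y_top ≈ 1.978 m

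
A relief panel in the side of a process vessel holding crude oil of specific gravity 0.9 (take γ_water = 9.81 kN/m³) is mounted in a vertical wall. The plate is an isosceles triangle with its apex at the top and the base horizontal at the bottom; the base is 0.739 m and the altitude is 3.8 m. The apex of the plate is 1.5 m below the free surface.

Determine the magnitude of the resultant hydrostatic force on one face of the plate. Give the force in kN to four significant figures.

F ≈ 50.00 kN

γ = 0.9 × 9.81 = 8.829 kN/m³.
With the apex up, the centroid sits 2h/3 = 2 × 3.8/3 = 2.53333 m below the apex, so the centroid depth is h_c = 1.5 + 2.53333 = 4.03333 m.
A = ½ × 0.739 × 3.8 = 1.4041 m².
Resultant F = γ·h_c·A = 8.829 × 4.03333 × 1.4041 = 50.0004 kN.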